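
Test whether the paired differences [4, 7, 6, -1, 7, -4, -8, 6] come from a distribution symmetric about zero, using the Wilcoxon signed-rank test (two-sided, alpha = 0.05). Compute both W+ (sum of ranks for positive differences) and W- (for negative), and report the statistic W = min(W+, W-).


Step 1: Drop any zero differences (none here) and take |d_i|.
|d| = [4, 7, 6, 1, 7, 4, 8, 6]
Step 2: Midrank |d_i| (ties get averaged ranks).
ranks: |4|->2.5, |7|->6.5, |6|->4.5, |1|->1, |7|->6.5, |4|->2.5, |8|->8, |6|->4.5
Step 3: Attach original signs; sum ranks with positive sign and with negative sign.
W+ = 2.5 + 6.5 + 4.5 + 6.5 + 4.5 = 24.5
W- = 1 + 2.5 + 8 = 11.5
(Check: W+ + W- = 36 should equal n(n+1)/2 = 36.)
Step 4: Test statistic W = min(W+, W-) = 11.5.
Step 5: Ties in |d|, so use the tie-corrected normal approximation.
        E[W] = n(n+1)/4 = 8*9/4 = 18.
        Tie groups: |d|=4 (t=2), |d|=6 (t=2), |d|=7 (t=2); sum(t^3 - t) = 18.
        Var[W] = n(n+1)(2n+1)/24 - sum(t^3-t)/48 = 1224/24 - 18/48 = 50.625.
        z = (W - E[W]) / sqrt(Var[W]) = (11.5 - 18) / 7.1151 = -0.9135.
        Two-sided p = 2*Phi(z) = 0.360955.
Step 6: alpha = 0.05. fail to reject H0.

W+ = 24.5, W- = 11.5, W = min = 11.5, p = 0.360955, fail to reject H0.


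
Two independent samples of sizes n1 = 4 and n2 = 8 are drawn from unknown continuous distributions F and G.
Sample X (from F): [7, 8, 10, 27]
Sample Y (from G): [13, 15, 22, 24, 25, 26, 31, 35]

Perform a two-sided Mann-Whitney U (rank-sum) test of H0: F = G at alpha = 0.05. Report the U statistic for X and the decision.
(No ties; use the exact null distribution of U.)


Step 1: Combine and sort all 12 observations; assign midranks.
sorted (value, group): (7,X), (8,X), (10,X), (13,Y), (15,Y), (22,Y), (24,Y), (25,Y), (26,Y), (27,X), (31,Y), (35,Y)
ranks: 7->1, 8->2, 10->3, 13->4, 15->5, 22->6, 24->7, 25->8, 26->9, 27->10, 31->11, 35->12
Step 2: Rank sum for X: R1 = 1 + 2 + 3 + 10 = 16.
Step 3: U_X = R1 - n1(n1+1)/2 = 16 - 4*5/2 = 16 - 10 = 6.
       U_Y = n1*n2 - U_X = 32 - 6 = 26.
Step 4: No ties, so the exact null distribution of U (based on enumerating the C(12,4) = 495 equally likely rank assignments) gives the two-sided p-value.
Step 5: p-value = 0.109091; compare to alpha = 0.05. fail to reject H0.

U_X = 6, p = 0.109091, fail to reject H0 at alpha = 0.05.


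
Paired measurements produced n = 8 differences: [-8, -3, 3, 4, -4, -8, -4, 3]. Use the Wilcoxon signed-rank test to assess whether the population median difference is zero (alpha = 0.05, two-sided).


Step 1: Drop any zero differences (none here) and take |d_i|.
|d| = [8, 3, 3, 4, 4, 8, 4, 3]
Step 2: Midrank |d_i| (ties get averaged ranks).
ranks: |8|->7.5, |3|->2, |3|->2, |4|->5, |4|->5, |8|->7.5, |4|->5, |3|->2
Step 3: Attach original signs; sum ranks with positive sign and with negative sign.
W+ = 2 + 5 + 2 = 9
W- = 7.5 + 2 + 5 + 7.5 + 5 = 27
(Check: W+ + W- = 36 should equal n(n+1)/2 = 36.)
Step 4: Test statistic W = min(W+, W-) = 9.
Step 5: Ties in |d|, so use the tie-corrected normal approximation.
        E[W] = n(n+1)/4 = 8*9/4 = 18.
        Tie groups: |d|=3 (t=3), |d|=4 (t=3), |d|=8 (t=2); sum(t^3 - t) = 54.
        Var[W] = n(n+1)(2n+1)/24 - sum(t^3-t)/48 = 1224/24 - 54/48 = 49.875.
        z = (W - E[W]) / sqrt(Var[W]) = (9 - 18) / 7.0622 = -1.2744.
        Two-sided p = 2*Phi(z) = 0.202527.
Step 6: alpha = 0.05. fail to reject H0.

W+ = 9, W- = 27, W = min = 9, p = 0.202527, fail to reject H0.


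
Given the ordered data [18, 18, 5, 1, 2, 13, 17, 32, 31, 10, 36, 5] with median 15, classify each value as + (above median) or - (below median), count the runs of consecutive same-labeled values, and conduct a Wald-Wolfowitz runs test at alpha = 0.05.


Step 1: Compute median = 15; label A = above, B = below.
Labels in order: AABBBBAAABAB  (n_A = 6, n_B = 6)
Step 2: Count runs R = 6.
Step 3: Under H0 (random ordering), E[R] = 2*n_A*n_B/(n_A+n_B) + 1 = 2*6*6/12 + 1 = 7.0000.
        Var[R] = 2*n_A*n_B*(2*n_A*n_B - n_A - n_B) / ((n_A+n_B)^2 * (n_A+n_B-1)) = 4320/1584 = 2.7273.
        SD[R] = 1.6514.
Step 4: Continuity-corrected z = (R + 0.5 - E[R]) / SD[R] = (6 + 0.5 - 7.0000) / 1.6514 = -0.3028.
Step 5: Two-sided p-value via normal approximation = 2*(1 - Phi(|z|)) = 0.762069.
Step 6: alpha = 0.05. fail to reject H0.

R = 6, z = -0.3028, p = 0.762069, fail to reject H0.


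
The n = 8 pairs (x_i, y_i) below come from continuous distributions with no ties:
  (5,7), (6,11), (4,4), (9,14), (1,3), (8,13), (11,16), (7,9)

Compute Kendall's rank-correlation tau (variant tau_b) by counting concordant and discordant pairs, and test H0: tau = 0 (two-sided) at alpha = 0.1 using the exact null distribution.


Step 1: Enumerate the 28 unordered pairs (i,j) with i<j and classify each by sign(x_j-x_i) * sign(y_j-y_i).
  (1,2):dx=+1,dy=+4->C; (1,3):dx=-1,dy=-3->C; (1,4):dx=+4,dy=+7->C; (1,5):dx=-4,dy=-4->C
  (1,6):dx=+3,dy=+6->C; (1,7):dx=+6,dy=+9->C; (1,8):dx=+2,dy=+2->C; (2,3):dx=-2,dy=-7->C
  (2,4):dx=+3,dy=+3->C; (2,5):dx=-5,dy=-8->C; (2,6):dx=+2,dy=+2->C; (2,7):dx=+5,dy=+5->C
  (2,8):dx=+1,dy=-2->D; (3,4):dx=+5,dy=+10->C; (3,5):dx=-3,dy=-1->C; (3,6):dx=+4,dy=+9->C
  (3,7):dx=+7,dy=+12->C; (3,8):dx=+3,dy=+5->C; (4,5):dx=-8,dy=-11->C; (4,6):dx=-1,dy=-1->C
  (4,7):dx=+2,dy=+2->C; (4,8):dx=-2,dy=-5->C; (5,6):dx=+7,dy=+10->C; (5,7):dx=+10,dy=+13->C
  (5,8):dx=+6,dy=+6->C; (6,7):dx=+3,dy=+3->C; (6,8):dx=-1,dy=-4->C; (7,8):dx=-4,dy=-7->C
Step 2: C = 27, D = 1, total pairs = 28.
Step 3: tau = (C - D)/(n(n-1)/2) = (27 - 1)/28 = 0.928571.
Step 4: Exact two-sided p-value (enumerate n! = 40320 permutations of y under H0): p = 0.000397.
Step 5: alpha = 0.1. reject H0.

tau_b = 0.9286 (C=27, D=1), p = 0.000397, reject H0.


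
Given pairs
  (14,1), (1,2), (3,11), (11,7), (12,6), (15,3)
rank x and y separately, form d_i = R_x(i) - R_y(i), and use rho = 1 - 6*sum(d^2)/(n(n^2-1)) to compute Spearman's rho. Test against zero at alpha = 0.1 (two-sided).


Step 1: Rank x and y separately (midranks; no ties here).
rank(x): 14->5, 1->1, 3->2, 11->3, 12->4, 15->6
rank(y): 1->1, 2->2, 11->6, 7->5, 6->4, 3->3
Step 2: d_i = R_x(i) - R_y(i); compute d_i^2.
  (5-1)^2=16, (1-2)^2=1, (2-6)^2=16, (3-5)^2=4, (4-4)^2=0, (6-3)^2=9
sum(d^2) = 46.
Step 3: rho = 1 - 6*46 / (6*(6^2 - 1)) = 1 - 276/210 = -0.314286.
Step 4: Under H0, t = rho * sqrt((n-2)/(1-rho^2)) = -0.6621 ~ t(4).
Step 5: Two-sided p-value from the t-distribution with 4 df = 0.544093.
Step 6: alpha = 0.1. fail to reject H0.

rho = -0.3143, p = 0.544093, fail to reject H0 at alpha = 0.1.


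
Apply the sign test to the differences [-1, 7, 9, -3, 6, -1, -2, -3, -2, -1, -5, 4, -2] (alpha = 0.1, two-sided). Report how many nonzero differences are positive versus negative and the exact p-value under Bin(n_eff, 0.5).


Step 1: Discard zero differences. Original n = 13; n_eff = number of nonzero differences = 13.
Nonzero differences (with sign): -1, +7, +9, -3, +6, -1, -2, -3, -2, -1, -5, +4, -2
Step 2: Count signs: positive = 4, negative = 9.
Step 3: Under H0: P(positive) = 0.5, so the number of positives S ~ Bin(13, 0.5).
Step 4: Two-sided exact p-value = sum of Bin(13,0.5) probabilities at or below the observed probability = 0.266846.
Step 5: alpha = 0.1. fail to reject H0.

n_eff = 13, pos = 4, neg = 9, p = 0.266846, fail to reject H0.


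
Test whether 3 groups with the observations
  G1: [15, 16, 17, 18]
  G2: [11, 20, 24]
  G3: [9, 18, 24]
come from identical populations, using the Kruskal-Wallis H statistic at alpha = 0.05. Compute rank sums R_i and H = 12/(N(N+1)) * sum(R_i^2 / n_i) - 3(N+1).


Step 1: Combine all N = 10 observations and assign midranks.
sorted (value, group, rank): (9,G3,1), (11,G2,2), (15,G1,3), (16,G1,4), (17,G1,5), (18,G1,6.5), (18,G3,6.5), (20,G2,8), (24,G2,9.5), (24,G3,9.5)
Step 2: Sum ranks within each group.
R_1 = 18.5 (n_1 = 4)
R_2 = 19.5 (n_2 = 3)
R_3 = 17 (n_3 = 3)
Step 3: H = 12/(N(N+1)) * sum(R_i^2/n_i) - 3(N+1)
     = 12/(10*11) * (18.5^2/4 + 19.5^2/3 + 17^2/3) - 3*11
     = 0.109091 * 308.646 - 33
     = 0.670455.
Step 4: Ties present; correction factor C = 1 - 12/(10^3 - 10) = 0.987879. Corrected H = 0.670455 / 0.987879 = 0.678681.
Step 5: Under H0, H ~ chi^2(2); p-value = 0.712240.
Step 6: alpha = 0.05. fail to reject H0.

H = 0.6787, df = 2, p = 0.712240, fail to reject H0.


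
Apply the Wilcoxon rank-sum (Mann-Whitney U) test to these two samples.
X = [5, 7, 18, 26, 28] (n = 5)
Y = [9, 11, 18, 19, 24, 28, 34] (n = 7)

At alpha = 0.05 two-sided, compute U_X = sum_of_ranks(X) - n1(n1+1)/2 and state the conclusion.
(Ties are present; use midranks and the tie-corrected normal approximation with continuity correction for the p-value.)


Step 1: Combine and sort all 12 observations; assign midranks.
sorted (value, group): (5,X), (7,X), (9,Y), (11,Y), (18,X), (18,Y), (19,Y), (24,Y), (26,X), (28,X), (28,Y), (34,Y)
ranks: 5->1, 7->2, 9->3, 11->4, 18->5.5, 18->5.5, 19->7, 24->8, 26->9, 28->10.5, 28->10.5, 34->12
Step 2: Rank sum for X: R1 = 1 + 2 + 5.5 + 9 + 10.5 = 28.
Step 3: U_X = R1 - n1(n1+1)/2 = 28 - 5*6/2 = 28 - 15 = 13.
       U_Y = n1*n2 - U_X = 35 - 13 = 22.
Step 4: Ties are present, so use the tie-corrected normal approximation (with continuity correction) for the p-value.
Step 5: p-value = 0.514478; compare to alpha = 0.05. fail to reject H0.

U_X = 13, p = 0.514478, fail to reject H0 at alpha = 0.05.


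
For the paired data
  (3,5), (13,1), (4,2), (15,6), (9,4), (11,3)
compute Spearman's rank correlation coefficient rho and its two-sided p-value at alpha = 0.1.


Step 1: Rank x and y separately (midranks; no ties here).
rank(x): 3->1, 13->5, 4->2, 15->6, 9->3, 11->4
rank(y): 5->5, 1->1, 2->2, 6->6, 4->4, 3->3
Step 2: d_i = R_x(i) - R_y(i); compute d_i^2.
  (1-5)^2=16, (5-1)^2=16, (2-2)^2=0, (6-6)^2=0, (3-4)^2=1, (4-3)^2=1
sum(d^2) = 34.
Step 3: rho = 1 - 6*34 / (6*(6^2 - 1)) = 1 - 204/210 = 0.028571.
Step 4: Under H0, t = rho * sqrt((n-2)/(1-rho^2)) = 0.0572 ~ t(4).
Step 5: Two-sided p-value from the t-distribution with 4 df = 0.957155.
Step 6: alpha = 0.1. fail to reject H0.

rho = 0.0286, p = 0.957155, fail to reject H0 at alpha = 0.1.


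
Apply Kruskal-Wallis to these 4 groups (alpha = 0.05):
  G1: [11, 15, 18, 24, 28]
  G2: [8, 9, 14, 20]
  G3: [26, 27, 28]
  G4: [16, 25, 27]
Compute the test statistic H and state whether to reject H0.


Step 1: Combine all N = 15 observations and assign midranks.
sorted (value, group, rank): (8,G2,1), (9,G2,2), (11,G1,3), (14,G2,4), (15,G1,5), (16,G4,6), (18,G1,7), (20,G2,8), (24,G1,9), (25,G4,10), (26,G3,11), (27,G3,12.5), (27,G4,12.5), (28,G1,14.5), (28,G3,14.5)
Step 2: Sum ranks within each group.
R_1 = 38.5 (n_1 = 5)
R_2 = 15 (n_2 = 4)
R_3 = 38 (n_3 = 3)
R_4 = 28.5 (n_4 = 3)
Step 3: H = 12/(N(N+1)) * sum(R_i^2/n_i) - 3(N+1)
     = 12/(15*16) * (38.5^2/5 + 15^2/4 + 38^2/3 + 28.5^2/3) - 3*16
     = 0.050000 * 1104.78 - 48
     = 7.239167.
Step 4: Ties present; correction factor C = 1 - 12/(15^3 - 15) = 0.996429. Corrected H = 7.239167 / 0.996429 = 7.265114.
Step 5: Under H0, H ~ chi^2(3); p-value = 0.063911.
Step 6: alpha = 0.05. fail to reject H0.

H = 7.2651, df = 3, p = 0.063911, fail to reject H0.


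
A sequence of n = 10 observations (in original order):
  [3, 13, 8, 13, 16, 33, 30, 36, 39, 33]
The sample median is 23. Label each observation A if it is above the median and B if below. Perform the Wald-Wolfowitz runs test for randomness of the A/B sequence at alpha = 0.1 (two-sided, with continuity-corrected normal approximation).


Step 1: Compute median = 23; label A = above, B = below.
Labels in order: BBBBBAAAAA  (n_A = 5, n_B = 5)
Step 2: Count runs R = 2.
Step 3: Under H0 (random ordering), E[R] = 2*n_A*n_B/(n_A+n_B) + 1 = 2*5*5/10 + 1 = 6.0000.
        Var[R] = 2*n_A*n_B*(2*n_A*n_B - n_A - n_B) / ((n_A+n_B)^2 * (n_A+n_B-1)) = 2000/900 = 2.2222.
        SD[R] = 1.4907.
Step 4: Continuity-corrected z = (R + 0.5 - E[R]) / SD[R] = (2 + 0.5 - 6.0000) / 1.4907 = -2.3479.
Step 5: Two-sided p-value via normal approximation = 2*(1 - Phi(|z|)) = 0.018881.
Step 6: alpha = 0.1. reject H0.

R = 2, z = -2.3479, p = 0.018881, reject H0.


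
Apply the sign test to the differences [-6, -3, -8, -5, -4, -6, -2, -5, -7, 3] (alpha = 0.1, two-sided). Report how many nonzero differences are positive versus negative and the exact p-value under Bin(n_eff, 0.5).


Step 1: Discard zero differences. Original n = 10; n_eff = number of nonzero differences = 10.
Nonzero differences (with sign): -6, -3, -8, -5, -4, -6, -2, -5, -7, +3
Step 2: Count signs: positive = 1, negative = 9.
Step 3: Under H0: P(positive) = 0.5, so the number of positives S ~ Bin(10, 0.5).
Step 4: Two-sided exact p-value = sum of Bin(10,0.5) probabilities at or below the observed probability = 0.021484.
Step 5: alpha = 0.1. reject H0.

n_eff = 10, pos = 1, neg = 9, p = 0.021484, reject H0.


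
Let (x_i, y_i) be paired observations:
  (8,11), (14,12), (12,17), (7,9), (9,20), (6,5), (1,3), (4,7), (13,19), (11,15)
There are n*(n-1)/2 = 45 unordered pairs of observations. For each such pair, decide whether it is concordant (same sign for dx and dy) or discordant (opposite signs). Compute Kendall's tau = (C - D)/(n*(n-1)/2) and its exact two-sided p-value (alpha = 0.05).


Step 1: Enumerate the 45 unordered pairs (i,j) with i<j and classify each by sign(x_j-x_i) * sign(y_j-y_i).
  (1,2):dx=+6,dy=+1->C; (1,3):dx=+4,dy=+6->C; (1,4):dx=-1,dy=-2->C; (1,5):dx=+1,dy=+9->C
  (1,6):dx=-2,dy=-6->C; (1,7):dx=-7,dy=-8->C; (1,8):dx=-4,dy=-4->C; (1,9):dx=+5,dy=+8->C
  (1,10):dx=+3,dy=+4->C; (2,3):dx=-2,dy=+5->D; (2,4):dx=-7,dy=-3->C; (2,5):dx=-5,dy=+8->D
  (2,6):dx=-8,dy=-7->C; (2,7):dx=-13,dy=-9->C; (2,8):dx=-10,dy=-5->C; (2,9):dx=-1,dy=+7->D
  (2,10):dx=-3,dy=+3->D; (3,4):dx=-5,dy=-8->C; (3,5):dx=-3,dy=+3->D; (3,6):dx=-6,dy=-12->C
  (3,7):dx=-11,dy=-14->C; (3,8):dx=-8,dy=-10->C; (3,9):dx=+1,dy=+2->C; (3,10):dx=-1,dy=-2->C
  (4,5):dx=+2,dy=+11->C; (4,6):dx=-1,dy=-4->C; (4,7):dx=-6,dy=-6->C; (4,8):dx=-3,dy=-2->C
  (4,9):dx=+6,dy=+10->C; (4,10):dx=+4,dy=+6->C; (5,6):dx=-3,dy=-15->C; (5,7):dx=-8,dy=-17->C
  (5,8):dx=-5,dy=-13->C; (5,9):dx=+4,dy=-1->D; (5,10):dx=+2,dy=-5->D; (6,7):dx=-5,dy=-2->C
  (6,8):dx=-2,dy=+2->D; (6,9):dx=+7,dy=+14->C; (6,10):dx=+5,dy=+10->C; (7,8):dx=+3,dy=+4->C
  (7,9):dx=+12,dy=+16->C; (7,10):dx=+10,dy=+12->C; (8,9):dx=+9,dy=+12->C; (8,10):dx=+7,dy=+8->C
  (9,10):dx=-2,dy=-4->C
Step 2: C = 37, D = 8, total pairs = 45.
Step 3: tau = (C - D)/(n(n-1)/2) = (37 - 8)/45 = 0.644444.
Step 4: Exact two-sided p-value (enumerate n! = 3628800 permutations of y under H0): p = 0.009148.
Step 5: alpha = 0.05. reject H0.

tau_b = 0.6444 (C=37, D=8), p = 0.009148, reject H0.


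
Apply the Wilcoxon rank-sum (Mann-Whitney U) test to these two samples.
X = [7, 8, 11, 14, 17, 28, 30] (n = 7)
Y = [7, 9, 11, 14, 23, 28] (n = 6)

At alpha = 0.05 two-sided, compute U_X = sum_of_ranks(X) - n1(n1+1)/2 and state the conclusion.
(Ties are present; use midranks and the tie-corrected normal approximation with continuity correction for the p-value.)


Step 1: Combine and sort all 13 observations; assign midranks.
sorted (value, group): (7,X), (7,Y), (8,X), (9,Y), (11,X), (11,Y), (14,X), (14,Y), (17,X), (23,Y), (28,X), (28,Y), (30,X)
ranks: 7->1.5, 7->1.5, 8->3, 9->4, 11->5.5, 11->5.5, 14->7.5, 14->7.5, 17->9, 23->10, 28->11.5, 28->11.5, 30->13
Step 2: Rank sum for X: R1 = 1.5 + 3 + 5.5 + 7.5 + 9 + 11.5 + 13 = 51.
Step 3: U_X = R1 - n1(n1+1)/2 = 51 - 7*8/2 = 51 - 28 = 23.
       U_Y = n1*n2 - U_X = 42 - 23 = 19.
Step 4: Ties are present, so use the tie-corrected normal approximation (with continuity correction) for the p-value.
Step 5: p-value = 0.829399; compare to alpha = 0.05. fail to reject H0.

U_X = 23, p = 0.829399, fail to reject H0 at alpha = 0.05.


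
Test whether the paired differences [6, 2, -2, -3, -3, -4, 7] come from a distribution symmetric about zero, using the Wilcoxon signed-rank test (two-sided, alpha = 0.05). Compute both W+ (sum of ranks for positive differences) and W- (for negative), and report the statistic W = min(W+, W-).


Step 1: Drop any zero differences (none here) and take |d_i|.
|d| = [6, 2, 2, 3, 3, 4, 7]
Step 2: Midrank |d_i| (ties get averaged ranks).
ranks: |6|->6, |2|->1.5, |2|->1.5, |3|->3.5, |3|->3.5, |4|->5, |7|->7
Step 3: Attach original signs; sum ranks with positive sign and with negative sign.
W+ = 6 + 1.5 + 7 = 14.5
W- = 1.5 + 3.5 + 3.5 + 5 = 13.5
(Check: W+ + W- = 28 should equal n(n+1)/2 = 28.)
Step 4: Test statistic W = min(W+, W-) = 13.5.
Step 5: Ties in |d|, so use the tie-corrected normal approximation.
        E[W] = n(n+1)/4 = 7*8/4 = 14.
        Tie groups: |d|=2 (t=2), |d|=3 (t=2); sum(t^3 - t) = 12.
        Var[W] = n(n+1)(2n+1)/24 - sum(t^3-t)/48 = 840/24 - 12/48 = 34.75.
        z = (W - E[W]) / sqrt(Var[W]) = (13.5 - 14) / 5.8949 = -0.0848.
        Two-sided p = 2*Phi(z) = 0.932405.
Step 6: alpha = 0.05. fail to reject H0.

W+ = 14.5, W- = 13.5, W = min = 13.5, p = 0.932405, fail to reject H0.


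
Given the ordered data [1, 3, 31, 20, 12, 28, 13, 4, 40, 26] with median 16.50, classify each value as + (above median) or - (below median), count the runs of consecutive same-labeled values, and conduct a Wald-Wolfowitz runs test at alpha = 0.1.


Step 1: Compute median = 16.50; label A = above, B = below.
Labels in order: BBAABABBAA  (n_A = 5, n_B = 5)
Step 2: Count runs R = 6.
Step 3: Under H0 (random ordering), E[R] = 2*n_A*n_B/(n_A+n_B) + 1 = 2*5*5/10 + 1 = 6.0000.
        Var[R] = 2*n_A*n_B*(2*n_A*n_B - n_A - n_B) / ((n_A+n_B)^2 * (n_A+n_B-1)) = 2000/900 = 2.2222.
        SD[R] = 1.4907.
Step 4: R = E[R], so z = 0 with no continuity correction.
Step 5: Two-sided p-value via normal approximation = 2*(1 - Phi(|z|)) = 1.000000.
Step 6: alpha = 0.1. fail to reject H0.

R = 6, z = 0.0000, p = 1.000000, fail to reject H0.


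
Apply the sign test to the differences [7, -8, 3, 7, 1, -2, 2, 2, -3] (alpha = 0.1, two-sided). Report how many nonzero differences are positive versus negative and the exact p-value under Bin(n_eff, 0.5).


Step 1: Discard zero differences. Original n = 9; n_eff = number of nonzero differences = 9.
Nonzero differences (with sign): +7, -8, +3, +7, +1, -2, +2, +2, -3
Step 2: Count signs: positive = 6, negative = 3.
Step 3: Under H0: P(positive) = 0.5, so the number of positives S ~ Bin(9, 0.5).
Step 4: Two-sided exact p-value = sum of Bin(9,0.5) probabilities at or below the observed probability = 0.507812.
Step 5: alpha = 0.1. fail to reject H0.

n_eff = 9, pos = 6, neg = 3, p = 0.507812, fail to reject H0.


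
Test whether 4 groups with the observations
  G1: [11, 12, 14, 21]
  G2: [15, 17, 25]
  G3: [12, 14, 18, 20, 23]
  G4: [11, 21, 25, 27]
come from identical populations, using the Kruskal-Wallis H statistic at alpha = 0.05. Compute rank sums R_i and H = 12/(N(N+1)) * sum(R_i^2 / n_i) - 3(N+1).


Step 1: Combine all N = 16 observations and assign midranks.
sorted (value, group, rank): (11,G1,1.5), (11,G4,1.5), (12,G1,3.5), (12,G3,3.5), (14,G1,5.5), (14,G3,5.5), (15,G2,7), (17,G2,8), (18,G3,9), (20,G3,10), (21,G1,11.5), (21,G4,11.5), (23,G3,13), (25,G2,14.5), (25,G4,14.5), (27,G4,16)
Step 2: Sum ranks within each group.
R_1 = 22 (n_1 = 4)
R_2 = 29.5 (n_2 = 3)
R_3 = 41 (n_3 = 5)
R_4 = 43.5 (n_4 = 4)
Step 3: H = 12/(N(N+1)) * sum(R_i^2/n_i) - 3(N+1)
     = 12/(16*17) * (22^2/4 + 29.5^2/3 + 41^2/5 + 43.5^2/4) - 3*17
     = 0.044118 * 1220.35 - 51
     = 2.838787.
Step 4: Ties present; correction factor C = 1 - 30/(16^3 - 16) = 0.992647. Corrected H = 2.838787 / 0.992647 = 2.859815.
Step 5: Under H0, H ~ chi^2(3); p-value = 0.413748.
Step 6: alpha = 0.05. fail to reject H0.

H = 2.8598, df = 3, p = 0.413748, fail to reject H0.


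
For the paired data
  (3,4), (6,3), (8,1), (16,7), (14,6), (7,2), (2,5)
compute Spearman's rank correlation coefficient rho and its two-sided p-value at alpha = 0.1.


Step 1: Rank x and y separately (midranks; no ties here).
rank(x): 3->2, 6->3, 8->5, 16->7, 14->6, 7->4, 2->1
rank(y): 4->4, 3->3, 1->1, 7->7, 6->6, 2->2, 5->5
Step 2: d_i = R_x(i) - R_y(i); compute d_i^2.
  (2-4)^2=4, (3-3)^2=0, (5-1)^2=16, (7-7)^2=0, (6-6)^2=0, (4-2)^2=4, (1-5)^2=16
sum(d^2) = 40.
Step 3: rho = 1 - 6*40 / (7*(7^2 - 1)) = 1 - 240/336 = 0.285714.
Step 4: Under H0, t = rho * sqrt((n-2)/(1-rho^2)) = 0.6667 ~ t(5).
Step 5: Two-sided p-value from the t-distribution with 5 df = 0.534509.
Step 6: alpha = 0.1. fail to reject H0.

rho = 0.2857, p = 0.534509, fail to reject H0 at alpha = 0.1.


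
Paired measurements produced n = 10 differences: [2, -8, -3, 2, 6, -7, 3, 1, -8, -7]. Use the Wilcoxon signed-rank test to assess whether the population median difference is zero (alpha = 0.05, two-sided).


Step 1: Drop any zero differences (none here) and take |d_i|.
|d| = [2, 8, 3, 2, 6, 7, 3, 1, 8, 7]
Step 2: Midrank |d_i| (ties get averaged ranks).
ranks: |2|->2.5, |8|->9.5, |3|->4.5, |2|->2.5, |6|->6, |7|->7.5, |3|->4.5, |1|->1, |8|->9.5, |7|->7.5
Step 3: Attach original signs; sum ranks with positive sign and with negative sign.
W+ = 2.5 + 2.5 + 6 + 4.5 + 1 = 16.5
W- = 9.5 + 4.5 + 7.5 + 9.5 + 7.5 = 38.5
(Check: W+ + W- = 55 should equal n(n+1)/2 = 55.)
Step 4: Test statistic W = min(W+, W-) = 16.5.
Step 5: Ties in |d|, so use the tie-corrected normal approximation.
        E[W] = n(n+1)/4 = 10*11/4 = 27.5.
        Tie groups: |d|=2 (t=2), |d|=3 (t=2), |d|=7 (t=2), |d|=8 (t=2); sum(t^3 - t) = 24.
        Var[W] = n(n+1)(2n+1)/24 - sum(t^3-t)/48 = 2310/24 - 24/48 = 95.75.
        z = (W - E[W]) / sqrt(Var[W]) = (16.5 - 27.5) / 9.7852 = -1.1241.
        Two-sided p = 2*Phi(z) = 0.260950.
Step 6: alpha = 0.05. fail to reject H0.

W+ = 16.5, W- = 38.5, W = min = 16.5, p = 0.260950, fail to reject H0.


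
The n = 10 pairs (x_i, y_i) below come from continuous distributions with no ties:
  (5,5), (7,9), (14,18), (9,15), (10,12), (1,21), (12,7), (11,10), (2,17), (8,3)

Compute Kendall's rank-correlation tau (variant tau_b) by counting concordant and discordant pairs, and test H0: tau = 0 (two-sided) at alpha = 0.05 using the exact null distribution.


Step 1: Enumerate the 45 unordered pairs (i,j) with i<j and classify each by sign(x_j-x_i) * sign(y_j-y_i).
  (1,2):dx=+2,dy=+4->C; (1,3):dx=+9,dy=+13->C; (1,4):dx=+4,dy=+10->C; (1,5):dx=+5,dy=+7->C
  (1,6):dx=-4,dy=+16->D; (1,7):dx=+7,dy=+2->C; (1,8):dx=+6,dy=+5->C; (1,9):dx=-3,dy=+12->D
  (1,10):dx=+3,dy=-2->D; (2,3):dx=+7,dy=+9->C; (2,4):dx=+2,dy=+6->C; (2,5):dx=+3,dy=+3->C
  (2,6):dx=-6,dy=+12->D; (2,7):dx=+5,dy=-2->D; (2,8):dx=+4,dy=+1->C; (2,9):dx=-5,dy=+8->D
  (2,10):dx=+1,dy=-6->D; (3,4):dx=-5,dy=-3->C; (3,5):dx=-4,dy=-6->C; (3,6):dx=-13,dy=+3->D
  (3,7):dx=-2,dy=-11->C; (3,8):dx=-3,dy=-8->C; (3,9):dx=-12,dy=-1->C; (3,10):dx=-6,dy=-15->C
  (4,5):dx=+1,dy=-3->D; (4,6):dx=-8,dy=+6->D; (4,7):dx=+3,dy=-8->D; (4,8):dx=+2,dy=-5->D
  (4,9):dx=-7,dy=+2->D; (4,10):dx=-1,dy=-12->C; (5,6):dx=-9,dy=+9->D; (5,7):dx=+2,dy=-5->D
  (5,8):dx=+1,dy=-2->D; (5,9):dx=-8,dy=+5->D; (5,10):dx=-2,dy=-9->C; (6,7):dx=+11,dy=-14->D
  (6,8):dx=+10,dy=-11->D; (6,9):dx=+1,dy=-4->D; (6,10):dx=+7,dy=-18->D; (7,8):dx=-1,dy=+3->D
  (7,9):dx=-10,dy=+10->D; (7,10):dx=-4,dy=-4->C; (8,9):dx=-9,dy=+7->D; (8,10):dx=-3,dy=-7->C
  (9,10):dx=+6,dy=-14->D
Step 2: C = 20, D = 25, total pairs = 45.
Step 3: tau = (C - D)/(n(n-1)/2) = (20 - 25)/45 = -0.111111.
Step 4: Exact two-sided p-value (enumerate n! = 3628800 permutations of y under H0): p = 0.727490.
Step 5: alpha = 0.05. fail to reject H0.

tau_b = -0.1111 (C=20, D=25), p = 0.727490, fail to reject H0.


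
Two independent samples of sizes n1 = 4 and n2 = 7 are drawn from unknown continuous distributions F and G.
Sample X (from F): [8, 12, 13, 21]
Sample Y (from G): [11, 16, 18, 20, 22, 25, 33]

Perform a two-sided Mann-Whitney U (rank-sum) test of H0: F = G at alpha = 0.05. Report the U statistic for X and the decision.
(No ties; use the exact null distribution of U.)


Step 1: Combine and sort all 11 observations; assign midranks.
sorted (value, group): (8,X), (11,Y), (12,X), (13,X), (16,Y), (18,Y), (20,Y), (21,X), (22,Y), (25,Y), (33,Y)
ranks: 8->1, 11->2, 12->3, 13->4, 16->5, 18->6, 20->7, 21->8, 22->9, 25->10, 33->11
Step 2: Rank sum for X: R1 = 1 + 3 + 4 + 8 = 16.
Step 3: U_X = R1 - n1(n1+1)/2 = 16 - 4*5/2 = 16 - 10 = 6.
       U_Y = n1*n2 - U_X = 28 - 6 = 22.
Step 4: No ties, so the exact null distribution of U (based on enumerating the C(11,4) = 330 equally likely rank assignments) gives the two-sided p-value.
Step 5: p-value = 0.163636; compare to alpha = 0.05. fail to reject H0.

U_X = 6, p = 0.163636, fail to reject H0 at alpha = 0.05.


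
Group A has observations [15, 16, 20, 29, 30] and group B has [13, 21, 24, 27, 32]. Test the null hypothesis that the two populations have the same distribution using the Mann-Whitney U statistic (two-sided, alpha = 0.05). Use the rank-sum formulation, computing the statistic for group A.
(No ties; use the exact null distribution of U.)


Step 1: Combine and sort all 10 observations; assign midranks.
sorted (value, group): (13,Y), (15,X), (16,X), (20,X), (21,Y), (24,Y), (27,Y), (29,X), (30,X), (32,Y)
ranks: 13->1, 15->2, 16->3, 20->4, 21->5, 24->6, 27->7, 29->8, 30->9, 32->10
Step 2: Rank sum for X: R1 = 2 + 3 + 4 + 8 + 9 = 26.
Step 3: U_X = R1 - n1(n1+1)/2 = 26 - 5*6/2 = 26 - 15 = 11.
       U_Y = n1*n2 - U_X = 25 - 11 = 14.
Step 4: No ties, so the exact null distribution of U (based on enumerating the C(10,5) = 252 equally likely rank assignments) gives the two-sided p-value.
Step 5: p-value = 0.841270; compare to alpha = 0.05. fail to reject H0.

U_X = 11, p = 0.841270, fail to reject H0 at alpha = 0.05.


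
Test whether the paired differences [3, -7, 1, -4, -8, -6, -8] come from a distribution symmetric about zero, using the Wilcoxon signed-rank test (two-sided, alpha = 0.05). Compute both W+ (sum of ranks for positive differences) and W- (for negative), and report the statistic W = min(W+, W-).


Step 1: Drop any zero differences (none here) and take |d_i|.
|d| = [3, 7, 1, 4, 8, 6, 8]
Step 2: Midrank |d_i| (ties get averaged ranks).
ranks: |3|->2, |7|->5, |1|->1, |4|->3, |8|->6.5, |6|->4, |8|->6.5
Step 3: Attach original signs; sum ranks with positive sign and with negative sign.
W+ = 2 + 1 = 3
W- = 5 + 3 + 6.5 + 4 + 6.5 = 25
(Check: W+ + W- = 28 should equal n(n+1)/2 = 28.)
Step 4: Test statistic W = min(W+, W-) = 3.
Step 5: Ties in |d|, so use the tie-corrected normal approximation.
        E[W] = n(n+1)/4 = 7*8/4 = 14.
        Tie groups: |d|=8 (t=2); sum(t^3 - t) = 6.
        Var[W] = n(n+1)(2n+1)/24 - sum(t^3-t)/48 = 840/24 - 6/48 = 34.875.
        z = (W - E[W]) / sqrt(Var[W]) = (3 - 14) / 5.9055 = -1.8627.
        Two-sided p = 2*Phi(z) = 0.062509.
Step 6: alpha = 0.05. fail to reject H0.

W+ = 3, W- = 25, W = min = 3, p = 0.062509, fail to reject H0.


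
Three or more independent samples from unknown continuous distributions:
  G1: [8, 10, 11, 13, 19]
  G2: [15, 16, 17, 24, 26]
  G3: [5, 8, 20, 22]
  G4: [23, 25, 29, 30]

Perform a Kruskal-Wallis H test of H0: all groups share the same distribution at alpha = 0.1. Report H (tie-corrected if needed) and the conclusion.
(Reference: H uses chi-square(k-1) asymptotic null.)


Step 1: Combine all N = 18 observations and assign midranks.
sorted (value, group, rank): (5,G3,1), (8,G1,2.5), (8,G3,2.5), (10,G1,4), (11,G1,5), (13,G1,6), (15,G2,7), (16,G2,8), (17,G2,9), (19,G1,10), (20,G3,11), (22,G3,12), (23,G4,13), (24,G2,14), (25,G4,15), (26,G2,16), (29,G4,17), (30,G4,18)
Step 2: Sum ranks within each group.
R_1 = 27.5 (n_1 = 5)
R_2 = 54 (n_2 = 5)
R_3 = 26.5 (n_3 = 4)
R_4 = 63 (n_4 = 4)
Step 3: H = 12/(N(N+1)) * sum(R_i^2/n_i) - 3(N+1)
     = 12/(18*19) * (27.5^2/5 + 54^2/5 + 26.5^2/4 + 63^2/4) - 3*19
     = 0.035088 * 1902.26 - 57
     = 9.746053.
Step 4: Ties present; correction factor C = 1 - 6/(18^3 - 18) = 0.998968. Corrected H = 9.746053 / 0.998968 = 9.756121.
Step 5: Under H0, H ~ chi^2(3); p-value = 0.020757.
Step 6: alpha = 0.1. reject H0.

H = 9.7561, df = 3, p = 0.020757, reject H0.


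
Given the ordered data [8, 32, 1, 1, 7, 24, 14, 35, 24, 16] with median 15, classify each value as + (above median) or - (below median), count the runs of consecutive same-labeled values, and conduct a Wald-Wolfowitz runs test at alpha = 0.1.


Step 1: Compute median = 15; label A = above, B = below.
Labels in order: BABBBABAAA  (n_A = 5, n_B = 5)
Step 2: Count runs R = 6.
Step 3: Under H0 (random ordering), E[R] = 2*n_A*n_B/(n_A+n_B) + 1 = 2*5*5/10 + 1 = 6.0000.
        Var[R] = 2*n_A*n_B*(2*n_A*n_B - n_A - n_B) / ((n_A+n_B)^2 * (n_A+n_B-1)) = 2000/900 = 2.2222.
        SD[R] = 1.4907.
Step 4: R = E[R], so z = 0 with no continuity correction.
Step 5: Two-sided p-value via normal approximation = 2*(1 - Phi(|z|)) = 1.000000.
Step 6: alpha = 0.1. fail to reject H0.

R = 6, z = 0.0000, p = 1.000000, fail to reject H0.


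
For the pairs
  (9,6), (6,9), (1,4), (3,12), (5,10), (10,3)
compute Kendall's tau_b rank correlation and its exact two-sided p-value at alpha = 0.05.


Step 1: Enumerate the 15 unordered pairs (i,j) with i<j and classify each by sign(x_j-x_i) * sign(y_j-y_i).
  (1,2):dx=-3,dy=+3->D; (1,3):dx=-8,dy=-2->C; (1,4):dx=-6,dy=+6->D; (1,5):dx=-4,dy=+4->D
  (1,6):dx=+1,dy=-3->D; (2,3):dx=-5,dy=-5->C; (2,4):dx=-3,dy=+3->D; (2,5):dx=-1,dy=+1->D
  (2,6):dx=+4,dy=-6->D; (3,4):dx=+2,dy=+8->C; (3,5):dx=+4,dy=+6->C; (3,6):dx=+9,dy=-1->D
  (4,5):dx=+2,dy=-2->D; (4,6):dx=+7,dy=-9->D; (5,6):dx=+5,dy=-7->D
Step 2: C = 4, D = 11, total pairs = 15.
Step 3: tau = (C - D)/(n(n-1)/2) = (4 - 11)/15 = -0.466667.
Step 4: Exact two-sided p-value (enumerate n! = 720 permutations of y under H0): p = 0.272222.
Step 5: alpha = 0.05. fail to reject H0.

tau_b = -0.4667 (C=4, D=11), p = 0.272222, fail to reject H0.


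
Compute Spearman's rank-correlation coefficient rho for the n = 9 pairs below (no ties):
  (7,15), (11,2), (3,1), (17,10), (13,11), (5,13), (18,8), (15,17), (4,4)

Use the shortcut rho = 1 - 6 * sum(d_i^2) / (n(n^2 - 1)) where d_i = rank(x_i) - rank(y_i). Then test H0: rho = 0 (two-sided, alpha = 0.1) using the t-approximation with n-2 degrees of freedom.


Step 1: Rank x and y separately (midranks; no ties here).
rank(x): 7->4, 11->5, 3->1, 17->8, 13->6, 5->3, 18->9, 15->7, 4->2
rank(y): 15->8, 2->2, 1->1, 10->5, 11->6, 13->7, 8->4, 17->9, 4->3
Step 2: d_i = R_x(i) - R_y(i); compute d_i^2.
  (4-8)^2=16, (5-2)^2=9, (1-1)^2=0, (8-5)^2=9, (6-6)^2=0, (3-7)^2=16, (9-4)^2=25, (7-9)^2=4, (2-3)^2=1
sum(d^2) = 80.
Step 3: rho = 1 - 6*80 / (9*(9^2 - 1)) = 1 - 480/720 = 0.333333.
Step 4: Under H0, t = rho * sqrt((n-2)/(1-rho^2)) = 0.9354 ~ t(7).
Step 5: Two-sided p-value from the t-distribution with 7 df = 0.380713.
Step 6: alpha = 0.1. fail to reject H0.

rho = 0.3333, p = 0.380713, fail to reject H0 at alpha = 0.1.


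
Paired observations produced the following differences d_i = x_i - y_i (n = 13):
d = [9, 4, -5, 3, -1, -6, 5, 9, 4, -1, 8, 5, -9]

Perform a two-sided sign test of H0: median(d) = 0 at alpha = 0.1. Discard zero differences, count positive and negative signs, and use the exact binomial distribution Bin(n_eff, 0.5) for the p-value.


Step 1: Discard zero differences. Original n = 13; n_eff = number of nonzero differences = 13.
Nonzero differences (with sign): +9, +4, -5, +3, -1, -6, +5, +9, +4, -1, +8, +5, -9
Step 2: Count signs: positive = 8, negative = 5.
Step 3: Under H0: P(positive) = 0.5, so the number of positives S ~ Bin(13, 0.5).
Step 4: Two-sided exact p-value = sum of Bin(13,0.5) probabilities at or below the observed probability = 0.581055.
Step 5: alpha = 0.1. fail to reject H0.

n_eff = 13, pos = 8, neg = 5, p = 0.581055, fail to reject H0.


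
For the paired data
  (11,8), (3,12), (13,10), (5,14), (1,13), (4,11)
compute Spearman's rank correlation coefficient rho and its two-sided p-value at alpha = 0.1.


Step 1: Rank x and y separately (midranks; no ties here).
rank(x): 11->5, 3->2, 13->6, 5->4, 1->1, 4->3
rank(y): 8->1, 12->4, 10->2, 14->6, 13->5, 11->3
Step 2: d_i = R_x(i) - R_y(i); compute d_i^2.
  (5-1)^2=16, (2-4)^2=4, (6-2)^2=16, (4-6)^2=4, (1-5)^2=16, (3-3)^2=0
sum(d^2) = 56.
Step 3: rho = 1 - 6*56 / (6*(6^2 - 1)) = 1 - 336/210 = -0.600000.
Step 4: Under H0, t = rho * sqrt((n-2)/(1-rho^2)) = -1.5000 ~ t(4).
Step 5: Two-sided p-value from the t-distribution with 4 df = 0.208000.
Step 6: alpha = 0.1. fail to reject H0.

rho = -0.6000, p = 0.208000, fail to reject H0 at alpha = 0.1.


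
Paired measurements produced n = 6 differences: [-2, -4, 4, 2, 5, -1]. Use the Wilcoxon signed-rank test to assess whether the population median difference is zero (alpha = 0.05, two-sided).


Step 1: Drop any zero differences (none here) and take |d_i|.
|d| = [2, 4, 4, 2, 5, 1]
Step 2: Midrank |d_i| (ties get averaged ranks).
ranks: |2|->2.5, |4|->4.5, |4|->4.5, |2|->2.5, |5|->6, |1|->1
Step 3: Attach original signs; sum ranks with positive sign and with negative sign.
W+ = 4.5 + 2.5 + 6 = 13
W- = 2.5 + 4.5 + 1 = 8
(Check: W+ + W- = 21 should equal n(n+1)/2 = 21.)
Step 4: Test statistic W = min(W+, W-) = 8.
Step 5: Ties in |d|, so use the tie-corrected normal approximation.
        E[W] = n(n+1)/4 = 6*7/4 = 10.5.
        Tie groups: |d|=2 (t=2), |d|=4 (t=2); sum(t^3 - t) = 12.
        Var[W] = n(n+1)(2n+1)/24 - sum(t^3-t)/48 = 546/24 - 12/48 = 22.5.
        z = (W - E[W]) / sqrt(Var[W]) = (8 - 10.5) / 4.7434 = -0.5270.
        Two-sided p = 2*Phi(z) = 0.598161.
Step 6: alpha = 0.05. fail to reject H0.

W+ = 13, W- = 8, W = min = 8, p = 0.598161, fail to reject H0.


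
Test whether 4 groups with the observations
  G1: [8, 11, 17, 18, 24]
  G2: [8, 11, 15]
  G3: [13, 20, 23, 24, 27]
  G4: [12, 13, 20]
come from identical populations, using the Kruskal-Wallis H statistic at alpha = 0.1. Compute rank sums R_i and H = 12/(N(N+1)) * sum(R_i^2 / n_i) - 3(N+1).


Step 1: Combine all N = 16 observations and assign midranks.
sorted (value, group, rank): (8,G1,1.5), (8,G2,1.5), (11,G1,3.5), (11,G2,3.5), (12,G4,5), (13,G3,6.5), (13,G4,6.5), (15,G2,8), (17,G1,9), (18,G1,10), (20,G3,11.5), (20,G4,11.5), (23,G3,13), (24,G1,14.5), (24,G3,14.5), (27,G3,16)
Step 2: Sum ranks within each group.
R_1 = 38.5 (n_1 = 5)
R_2 = 13 (n_2 = 3)
R_3 = 61.5 (n_3 = 5)
R_4 = 23 (n_4 = 3)
Step 3: H = 12/(N(N+1)) * sum(R_i^2/n_i) - 3(N+1)
     = 12/(16*17) * (38.5^2/5 + 13^2/3 + 61.5^2/5 + 23^2/3) - 3*17
     = 0.044118 * 1285.57 - 51
     = 5.716176.
Step 4: Ties present; correction factor C = 1 - 30/(16^3 - 16) = 0.992647. Corrected H = 5.716176 / 0.992647 = 5.758519.
Step 5: Under H0, H ~ chi^2(3); p-value = 0.123968.
Step 6: alpha = 0.1. fail to reject H0.

H = 5.7585, df = 3, p = 0.123968, fail to reject H0.


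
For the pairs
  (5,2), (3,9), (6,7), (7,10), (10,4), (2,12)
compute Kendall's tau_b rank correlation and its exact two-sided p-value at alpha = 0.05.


Step 1: Enumerate the 15 unordered pairs (i,j) with i<j and classify each by sign(x_j-x_i) * sign(y_j-y_i).
  (1,2):dx=-2,dy=+7->D; (1,3):dx=+1,dy=+5->C; (1,4):dx=+2,dy=+8->C; (1,5):dx=+5,dy=+2->C
  (1,6):dx=-3,dy=+10->D; (2,3):dx=+3,dy=-2->D; (2,4):dx=+4,dy=+1->C; (2,5):dx=+7,dy=-5->D
  (2,6):dx=-1,dy=+3->D; (3,4):dx=+1,dy=+3->C; (3,5):dx=+4,dy=-3->D; (3,6):dx=-4,dy=+5->D
  (4,5):dx=+3,dy=-6->D; (4,6):dx=-5,dy=+2->D; (5,6):dx=-8,dy=+8->D
Step 2: C = 5, D = 10, total pairs = 15.
Step 3: tau = (C - D)/(n(n-1)/2) = (5 - 10)/15 = -0.333333.
Step 4: Exact two-sided p-value (enumerate n! = 720 permutations of y under H0): p = 0.469444.
Step 5: alpha = 0.05. fail to reject H0.

tau_b = -0.3333 (C=5, D=10), p = 0.469444, fail to reject H0.


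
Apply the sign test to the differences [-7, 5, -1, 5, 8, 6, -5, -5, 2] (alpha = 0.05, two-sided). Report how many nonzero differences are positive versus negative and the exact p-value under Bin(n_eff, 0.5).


Step 1: Discard zero differences. Original n = 9; n_eff = number of nonzero differences = 9.
Nonzero differences (with sign): -7, +5, -1, +5, +8, +6, -5, -5, +2
Step 2: Count signs: positive = 5, negative = 4.
Step 3: Under H0: P(positive) = 0.5, so the number of positives S ~ Bin(9, 0.5).
Step 4: Two-sided exact p-value = sum of Bin(9,0.5) probabilities at or below the observed probability = 1.000000.
Step 5: alpha = 0.05. fail to reject H0.

n_eff = 9, pos = 5, neg = 4, p = 1.000000, fail to reject H0.


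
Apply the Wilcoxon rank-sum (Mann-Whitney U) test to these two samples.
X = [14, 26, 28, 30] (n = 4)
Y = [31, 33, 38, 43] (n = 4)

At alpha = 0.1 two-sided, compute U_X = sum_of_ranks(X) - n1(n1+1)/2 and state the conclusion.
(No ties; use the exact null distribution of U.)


Step 1: Combine and sort all 8 observations; assign midranks.
sorted (value, group): (14,X), (26,X), (28,X), (30,X), (31,Y), (33,Y), (38,Y), (43,Y)
ranks: 14->1, 26->2, 28->3, 30->4, 31->5, 33->6, 38->7, 43->8
Step 2: Rank sum for X: R1 = 1 + 2 + 3 + 4 = 10.
Step 3: U_X = R1 - n1(n1+1)/2 = 10 - 4*5/2 = 10 - 10 = 0.
       U_Y = n1*n2 - U_X = 16 - 0 = 16.
Step 4: No ties, so the exact null distribution of U (based on enumerating the C(8,4) = 70 equally likely rank assignments) gives the two-sided p-value.
Step 5: p-value = 0.028571; compare to alpha = 0.1. reject H0.

U_X = 0, p = 0.028571, reject H0 at alpha = 0.1.


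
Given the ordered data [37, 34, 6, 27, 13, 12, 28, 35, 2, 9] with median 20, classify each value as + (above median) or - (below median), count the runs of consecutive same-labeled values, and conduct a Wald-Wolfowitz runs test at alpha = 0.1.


Step 1: Compute median = 20; label A = above, B = below.
Labels in order: AABABBAABB  (n_A = 5, n_B = 5)
Step 2: Count runs R = 6.
Step 3: Under H0 (random ordering), E[R] = 2*n_A*n_B/(n_A+n_B) + 1 = 2*5*5/10 + 1 = 6.0000.
        Var[R] = 2*n_A*n_B*(2*n_A*n_B - n_A - n_B) / ((n_A+n_B)^2 * (n_A+n_B-1)) = 2000/900 = 2.2222.
        SD[R] = 1.4907.
Step 4: R = E[R], so z = 0 with no continuity correction.
Step 5: Two-sided p-value via normal approximation = 2*(1 - Phi(|z|)) = 1.000000.
Step 6: alpha = 0.1. fail to reject H0.

R = 6, z = 0.0000, p = 1.000000, fail to reject H0.


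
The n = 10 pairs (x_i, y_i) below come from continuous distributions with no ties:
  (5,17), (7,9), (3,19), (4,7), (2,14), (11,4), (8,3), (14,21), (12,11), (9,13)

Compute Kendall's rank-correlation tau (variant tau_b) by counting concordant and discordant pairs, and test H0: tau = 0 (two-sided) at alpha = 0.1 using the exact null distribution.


Step 1: Enumerate the 45 unordered pairs (i,j) with i<j and classify each by sign(x_j-x_i) * sign(y_j-y_i).
  (1,2):dx=+2,dy=-8->D; (1,3):dx=-2,dy=+2->D; (1,4):dx=-1,dy=-10->C; (1,5):dx=-3,dy=-3->C
  (1,6):dx=+6,dy=-13->D; (1,7):dx=+3,dy=-14->D; (1,8):dx=+9,dy=+4->C; (1,9):dx=+7,dy=-6->D
  (1,10):dx=+4,dy=-4->D; (2,3):dx=-4,dy=+10->D; (2,4):dx=-3,dy=-2->C; (2,5):dx=-5,dy=+5->D
  (2,6):dx=+4,dy=-5->D; (2,7):dx=+1,dy=-6->D; (2,8):dx=+7,dy=+12->C; (2,9):dx=+5,dy=+2->C
  (2,10):dx=+2,dy=+4->C; (3,4):dx=+1,dy=-12->D; (3,5):dx=-1,dy=-5->C; (3,6):dx=+8,dy=-15->D
  (3,7):dx=+5,dy=-16->D; (3,8):dx=+11,dy=+2->C; (3,9):dx=+9,dy=-8->D; (3,10):dx=+6,dy=-6->D
  (4,5):dx=-2,dy=+7->D; (4,6):dx=+7,dy=-3->D; (4,7):dx=+4,dy=-4->D; (4,8):dx=+10,dy=+14->C
  (4,9):dx=+8,dy=+4->C; (4,10):dx=+5,dy=+6->C; (5,6):dx=+9,dy=-10->D; (5,7):dx=+6,dy=-11->D
  (5,8):dx=+12,dy=+7->C; (5,9):dx=+10,dy=-3->D; (5,10):dx=+7,dy=-1->D; (6,7):dx=-3,dy=-1->C
  (6,8):dx=+3,dy=+17->C; (6,9):dx=+1,dy=+7->C; (6,10):dx=-2,dy=+9->D; (7,8):dx=+6,dy=+18->C
  (7,9):dx=+4,dy=+8->C; (7,10):dx=+1,dy=+10->C; (8,9):dx=-2,dy=-10->C; (8,10):dx=-5,dy=-8->C
  (9,10):dx=-3,dy=+2->D
Step 2: C = 21, D = 24, total pairs = 45.
Step 3: tau = (C - D)/(n(n-1)/2) = (21 - 24)/45 = -0.066667.
Step 4: Exact two-sided p-value (enumerate n! = 3628800 permutations of y under H0): p = 0.861801.
Step 5: alpha = 0.1. fail to reject H0.

tau_b = -0.0667 (C=21, D=24), p = 0.861801, fail to reject H0.


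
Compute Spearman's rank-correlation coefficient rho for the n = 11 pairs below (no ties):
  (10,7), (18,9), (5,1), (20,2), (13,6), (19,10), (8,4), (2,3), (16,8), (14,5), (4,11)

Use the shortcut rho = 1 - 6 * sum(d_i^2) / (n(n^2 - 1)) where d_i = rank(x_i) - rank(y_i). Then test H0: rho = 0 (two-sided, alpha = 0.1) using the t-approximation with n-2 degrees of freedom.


Step 1: Rank x and y separately (midranks; no ties here).
rank(x): 10->5, 18->9, 5->3, 20->11, 13->6, 19->10, 8->4, 2->1, 16->8, 14->7, 4->2
rank(y): 7->7, 9->9, 1->1, 2->2, 6->6, 10->10, 4->4, 3->3, 8->8, 5->5, 11->11
Step 2: d_i = R_x(i) - R_y(i); compute d_i^2.
  (5-7)^2=4, (9-9)^2=0, (3-1)^2=4, (11-2)^2=81, (6-6)^2=0, (10-10)^2=0, (4-4)^2=0, (1-3)^2=4, (8-8)^2=0, (7-5)^2=4, (2-11)^2=81
sum(d^2) = 178.
Step 3: rho = 1 - 6*178 / (11*(11^2 - 1)) = 1 - 1068/1320 = 0.190909.
Step 4: Under H0, t = rho * sqrt((n-2)/(1-rho^2)) = 0.5835 ~ t(9).
Step 5: Two-sided p-value from the t-distribution with 9 df = 0.573913.
Step 6: alpha = 0.1. fail to reject H0.

rho = 0.1909, p = 0.573913, fail to reject H0 at alpha = 0.1.
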